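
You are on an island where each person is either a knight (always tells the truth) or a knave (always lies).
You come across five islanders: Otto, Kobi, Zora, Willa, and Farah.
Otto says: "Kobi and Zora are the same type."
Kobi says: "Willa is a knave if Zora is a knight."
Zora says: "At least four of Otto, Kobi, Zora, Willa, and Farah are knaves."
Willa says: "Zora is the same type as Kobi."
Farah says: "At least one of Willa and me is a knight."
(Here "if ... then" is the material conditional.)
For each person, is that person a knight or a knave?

Otto is a knave, Kobi is a knight, Zora is a knave, Willa is a knave, and Farah is a knight.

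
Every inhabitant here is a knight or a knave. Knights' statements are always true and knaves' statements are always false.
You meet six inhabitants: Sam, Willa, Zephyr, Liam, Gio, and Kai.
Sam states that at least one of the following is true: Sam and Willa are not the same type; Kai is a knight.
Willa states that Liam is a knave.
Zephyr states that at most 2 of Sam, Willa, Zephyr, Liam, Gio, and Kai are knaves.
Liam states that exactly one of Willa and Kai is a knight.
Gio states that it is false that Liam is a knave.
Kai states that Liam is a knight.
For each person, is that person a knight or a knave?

Sam is a knight, Willa is a knave, Zephyr is a knight, Liam is a knight, Gio is a knight, and Kai is a knight.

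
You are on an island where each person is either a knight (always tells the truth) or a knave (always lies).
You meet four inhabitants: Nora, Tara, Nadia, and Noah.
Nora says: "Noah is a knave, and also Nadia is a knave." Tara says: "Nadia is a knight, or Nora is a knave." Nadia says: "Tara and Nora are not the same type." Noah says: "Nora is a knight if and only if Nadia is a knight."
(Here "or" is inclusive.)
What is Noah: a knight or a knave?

Noah is a knave.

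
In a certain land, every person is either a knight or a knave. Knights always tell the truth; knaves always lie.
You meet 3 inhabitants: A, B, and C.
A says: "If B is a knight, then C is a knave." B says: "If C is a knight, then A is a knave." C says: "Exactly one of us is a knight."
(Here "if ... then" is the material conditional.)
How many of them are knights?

2

The unique consistent assignment is A=knight, B=knight, C=knave.
That has 2 knights.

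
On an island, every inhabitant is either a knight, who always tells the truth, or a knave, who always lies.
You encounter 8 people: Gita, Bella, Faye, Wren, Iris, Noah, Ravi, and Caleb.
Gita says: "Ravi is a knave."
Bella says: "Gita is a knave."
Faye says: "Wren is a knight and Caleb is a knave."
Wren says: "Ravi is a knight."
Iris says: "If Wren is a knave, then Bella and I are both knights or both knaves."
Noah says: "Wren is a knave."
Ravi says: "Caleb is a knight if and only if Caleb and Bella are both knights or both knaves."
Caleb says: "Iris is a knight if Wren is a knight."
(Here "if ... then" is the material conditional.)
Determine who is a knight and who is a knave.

Gita is a knave, Bella is a knight, Faye is a knave, Wren is a knight, Iris is a knight, Noah is a knave, Ravi is a knight, and Caleb is a knight.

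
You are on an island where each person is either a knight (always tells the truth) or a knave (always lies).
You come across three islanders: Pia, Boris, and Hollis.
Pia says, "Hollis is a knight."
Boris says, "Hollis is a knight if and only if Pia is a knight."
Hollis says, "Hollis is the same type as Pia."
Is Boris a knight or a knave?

Boris is a knight.

Consistent assignments: {Pia=knight, Boris=knight, Hollis=knight}
In every consistent assignment, Boris is a knight.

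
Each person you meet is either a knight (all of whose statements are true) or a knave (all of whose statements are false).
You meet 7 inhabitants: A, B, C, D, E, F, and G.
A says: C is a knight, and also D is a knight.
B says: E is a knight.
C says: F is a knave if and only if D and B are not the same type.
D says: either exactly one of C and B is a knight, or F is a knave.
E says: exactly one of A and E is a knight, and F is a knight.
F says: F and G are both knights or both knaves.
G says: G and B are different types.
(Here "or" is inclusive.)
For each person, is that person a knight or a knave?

A is a knight, and the claim "C is a knight, and also D is a knight" is indeed true.
B is a knave, so "E is a knight" must be false — and it is.
C (knight): "F is a knave if and only if D and B are not the same type" — true. ✓
As a knight, D's statement "either exactly one of C and B is a knight, or F is a knave" should be true; it is.
Since E is a knave, "exactly one of A and E is a knight, and F is a knight" needs to be false, which holds.
F is a knave; "F and G are both knights or both knaves" is false, as required.
Since G is a knight, "G and B are different types" needs to be true, which holds.

Knights: A, C, D, and G. Knaves: B, E, and F.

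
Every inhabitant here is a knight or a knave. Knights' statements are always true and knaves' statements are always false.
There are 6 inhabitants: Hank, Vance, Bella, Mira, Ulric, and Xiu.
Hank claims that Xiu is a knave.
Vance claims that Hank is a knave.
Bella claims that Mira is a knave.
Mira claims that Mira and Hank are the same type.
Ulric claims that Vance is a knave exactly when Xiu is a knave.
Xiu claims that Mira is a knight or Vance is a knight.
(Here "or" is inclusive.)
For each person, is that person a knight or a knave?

Hank is a knight, Vance is a knave, Bella is a knight, Mira is a knave, Ulric is a knight, and Xiu is a knave.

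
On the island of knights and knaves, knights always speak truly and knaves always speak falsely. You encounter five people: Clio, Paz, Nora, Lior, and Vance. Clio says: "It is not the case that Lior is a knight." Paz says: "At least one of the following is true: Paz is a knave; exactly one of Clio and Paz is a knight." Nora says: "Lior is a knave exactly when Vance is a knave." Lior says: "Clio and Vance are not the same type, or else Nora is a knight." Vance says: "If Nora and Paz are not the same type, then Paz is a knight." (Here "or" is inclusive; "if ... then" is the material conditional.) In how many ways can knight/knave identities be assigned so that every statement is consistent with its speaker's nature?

1

Consistent assignments:
  Clio=knave, Paz=knight, Nora=knight, Lior=knight, Vance=knight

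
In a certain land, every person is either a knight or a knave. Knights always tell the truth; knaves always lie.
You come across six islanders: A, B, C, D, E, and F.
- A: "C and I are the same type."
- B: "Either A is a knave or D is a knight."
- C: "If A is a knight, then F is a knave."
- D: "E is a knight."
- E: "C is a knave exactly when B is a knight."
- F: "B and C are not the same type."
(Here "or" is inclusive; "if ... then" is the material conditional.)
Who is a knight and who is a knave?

A is a knave, B is a knight, C is a knight, D is a knave, E is a knave, and F is a knave.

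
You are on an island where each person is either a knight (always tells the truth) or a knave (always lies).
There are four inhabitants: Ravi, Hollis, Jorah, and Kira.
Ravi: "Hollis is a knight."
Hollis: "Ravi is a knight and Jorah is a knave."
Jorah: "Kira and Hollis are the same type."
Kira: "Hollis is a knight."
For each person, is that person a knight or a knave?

Suppose Ravi is a knight. Then Ravi's statement "Hollis is a knight" would have to be true. Checking the 8 ways to assign the others, none is consistent with every speaker.
(For instance, with Hollis=knave, Jorah=knight, Kira=knave, Ravi's claim "Hollis is a knight" comes out false where it would need to be true.)
So Ravi must be a knave, making "Hollis is a knight" false. Taking Ravi=knave, Hollis=knave, Jorah=knight, Kira=knave, each remaining statement checks out:
  Hollis (knave): "Ravi is a knight and Jorah is a knave" — false. ✓
  Jorah (knight): "Kira and Hollis are the same type" — true. ✓
  Kira (knave): "Hollis is a knight" — false. ✓
This is the unique consistent assignment.

Ravi is a knave, Hollis is a knave, Jorah is a knight, and Kira is a knave.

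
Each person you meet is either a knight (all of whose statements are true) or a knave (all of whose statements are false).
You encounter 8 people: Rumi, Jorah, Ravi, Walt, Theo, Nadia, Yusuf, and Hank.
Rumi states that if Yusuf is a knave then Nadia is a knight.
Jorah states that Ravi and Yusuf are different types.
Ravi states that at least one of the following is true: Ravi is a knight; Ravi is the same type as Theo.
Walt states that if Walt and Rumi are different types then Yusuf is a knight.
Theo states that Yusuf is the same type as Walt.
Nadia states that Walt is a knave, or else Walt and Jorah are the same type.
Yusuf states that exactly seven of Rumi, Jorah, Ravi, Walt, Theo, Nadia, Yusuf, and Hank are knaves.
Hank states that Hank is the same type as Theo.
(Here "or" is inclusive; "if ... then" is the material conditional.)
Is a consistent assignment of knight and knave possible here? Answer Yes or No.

One consistent assignment: Rumi=knight, Jorah=knight, Ravi=knight, Walt=knave, Theo=knight, Nadia=knight, Yusuf=knave, Hank=knight.

Yes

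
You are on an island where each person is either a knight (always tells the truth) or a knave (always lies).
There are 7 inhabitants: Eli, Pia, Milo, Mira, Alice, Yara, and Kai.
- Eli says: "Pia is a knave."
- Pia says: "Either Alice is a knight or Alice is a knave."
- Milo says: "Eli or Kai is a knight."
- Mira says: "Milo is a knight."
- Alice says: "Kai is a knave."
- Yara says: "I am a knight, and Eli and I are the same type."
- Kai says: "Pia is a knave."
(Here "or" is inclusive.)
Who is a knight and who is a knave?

Eli is a knave, Pia is a knight, Milo is a knave, Mira is a knave, Alice is a knight, Yara is a knave, and Kai is a knave.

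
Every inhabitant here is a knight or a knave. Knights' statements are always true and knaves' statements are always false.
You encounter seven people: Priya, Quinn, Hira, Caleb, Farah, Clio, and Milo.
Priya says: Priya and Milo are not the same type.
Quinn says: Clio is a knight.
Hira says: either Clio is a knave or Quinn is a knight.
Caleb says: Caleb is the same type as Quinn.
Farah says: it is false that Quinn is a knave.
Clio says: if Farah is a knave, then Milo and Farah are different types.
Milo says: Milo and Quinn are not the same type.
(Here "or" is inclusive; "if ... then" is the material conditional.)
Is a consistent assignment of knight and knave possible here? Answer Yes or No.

No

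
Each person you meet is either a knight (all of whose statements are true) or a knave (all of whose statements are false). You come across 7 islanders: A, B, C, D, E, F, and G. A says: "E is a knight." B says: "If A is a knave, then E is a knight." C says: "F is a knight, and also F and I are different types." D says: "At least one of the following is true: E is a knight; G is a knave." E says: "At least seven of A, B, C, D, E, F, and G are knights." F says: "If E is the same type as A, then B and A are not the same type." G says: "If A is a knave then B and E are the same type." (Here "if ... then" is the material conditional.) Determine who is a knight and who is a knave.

A is a knave, B is a knave, C is a knave, D is a knave, E is a knave, F is a knave, and G is a knight.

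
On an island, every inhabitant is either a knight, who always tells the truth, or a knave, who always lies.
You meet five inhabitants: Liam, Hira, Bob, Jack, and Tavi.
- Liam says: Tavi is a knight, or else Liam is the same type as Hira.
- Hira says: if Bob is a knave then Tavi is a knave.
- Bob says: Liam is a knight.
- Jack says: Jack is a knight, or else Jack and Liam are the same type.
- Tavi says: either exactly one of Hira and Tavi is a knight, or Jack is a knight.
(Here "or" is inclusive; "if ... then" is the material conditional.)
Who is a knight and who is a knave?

Knights: Liam, Hira, Bob, Jack, and Tavi. Knaves: none.

Suppose Liam is a knave. Then Liam's statement "Tavi is a knight, or else Liam is the same type as Hira" would have to be false. Checking the 16 ways to assign the others, none is consistent with every speaker.
(For instance, with Hira=knight, Bob=knight, Jack=knight, Tavi=knight, Liam's claim "Tavi is a knight, or else Liam is the same type as Hira" comes out true where it would need to be false.)
So Liam must be a knight, making "Tavi is a knight, or else Liam is the same type as Hira" true. Taking Liam=knight, Hira=knight, Bob=knight, Jack=knight, Tavi=knight, each remaining statement checks out:
  Hira (knight): "if Bob is a knave then Tavi is a knave" — true. ✓
  Bob (knight): "Liam is a knight" — true. ✓
  Jack (knight): "Jack is a knight, or else Jack and Liam are the same type" — true. ✓
  Tavi (knight): "either exactly one of Hira and Tavi is a knight, or Jack is a knight" — true. ✓
This is the unique consistent assignment.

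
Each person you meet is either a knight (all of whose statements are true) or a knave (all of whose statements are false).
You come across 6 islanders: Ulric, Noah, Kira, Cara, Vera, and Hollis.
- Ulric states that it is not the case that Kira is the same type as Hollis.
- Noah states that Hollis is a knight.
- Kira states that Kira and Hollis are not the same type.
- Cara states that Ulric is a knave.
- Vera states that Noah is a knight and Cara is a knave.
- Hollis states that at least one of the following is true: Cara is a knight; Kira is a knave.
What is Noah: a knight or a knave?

Noah is a knave.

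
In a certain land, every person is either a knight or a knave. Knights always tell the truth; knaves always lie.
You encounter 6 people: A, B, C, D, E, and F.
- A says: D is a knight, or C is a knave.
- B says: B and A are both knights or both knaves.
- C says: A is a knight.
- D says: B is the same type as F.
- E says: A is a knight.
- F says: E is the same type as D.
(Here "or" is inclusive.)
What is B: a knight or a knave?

B is a knight.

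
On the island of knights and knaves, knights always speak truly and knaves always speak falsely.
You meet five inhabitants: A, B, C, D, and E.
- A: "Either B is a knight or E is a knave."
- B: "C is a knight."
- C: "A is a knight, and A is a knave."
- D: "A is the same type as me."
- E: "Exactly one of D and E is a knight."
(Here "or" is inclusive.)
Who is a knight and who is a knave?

A is a knight, B is a knave, C is a knave, D is a knave, and E is a knave.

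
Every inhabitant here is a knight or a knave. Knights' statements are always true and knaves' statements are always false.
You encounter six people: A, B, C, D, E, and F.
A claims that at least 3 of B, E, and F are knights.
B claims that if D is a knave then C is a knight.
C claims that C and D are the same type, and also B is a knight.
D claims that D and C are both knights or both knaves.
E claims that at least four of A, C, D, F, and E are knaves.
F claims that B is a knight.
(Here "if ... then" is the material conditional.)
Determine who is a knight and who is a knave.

Knights: B, C, D, and F. Knaves: A and E.

A is a knave, so "at least 3 of B, E, and F are knights" must be false — and it is.
B is a knight, so "if D is a knave then C is a knight" must be true — and it is.
C is a knight; "C and D are the same type, and also B is a knight" is true, as required.
D is a knight, and the claim "D and C are both knights or both knaves" is indeed true.
E is a knave, and the claim "at least four of A, C, D, F, and E are knaves" is indeed false.
As a knight, F's statement "B is a knight" should be true; it is.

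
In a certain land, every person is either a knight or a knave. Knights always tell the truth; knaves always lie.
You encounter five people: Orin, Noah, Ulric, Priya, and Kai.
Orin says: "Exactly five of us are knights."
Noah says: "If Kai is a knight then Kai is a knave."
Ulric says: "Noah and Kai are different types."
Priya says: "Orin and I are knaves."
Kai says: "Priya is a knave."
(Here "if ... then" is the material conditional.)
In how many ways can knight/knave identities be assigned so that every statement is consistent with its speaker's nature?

0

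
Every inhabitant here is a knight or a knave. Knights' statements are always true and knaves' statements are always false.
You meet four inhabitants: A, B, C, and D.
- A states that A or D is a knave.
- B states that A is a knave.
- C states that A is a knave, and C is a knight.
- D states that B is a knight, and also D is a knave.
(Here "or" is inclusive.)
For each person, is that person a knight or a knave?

A is a knight, B is a knave, C is a knave, and D is a knave.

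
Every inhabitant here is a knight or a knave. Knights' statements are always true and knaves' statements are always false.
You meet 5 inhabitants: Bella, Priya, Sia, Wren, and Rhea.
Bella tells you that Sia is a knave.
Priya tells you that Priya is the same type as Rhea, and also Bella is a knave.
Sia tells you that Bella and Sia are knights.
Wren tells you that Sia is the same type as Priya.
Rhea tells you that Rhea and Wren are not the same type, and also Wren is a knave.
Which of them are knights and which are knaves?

Bella is a knight; "Sia is a knave" is True, as required.
Priya is a knave, so "Priya is the same type as Rhea, and also Bella is a knave" must be False — and it is.
Sia is a knave, so "Bella and Sia are knights" must be False — and it is.
As a knight, Wren's statement "Sia is the same type as Priya" should be True; it is.
As a knave, Rhea's statement "Rhea and Wren are not the same type, and also Wren is a knave" should be False; it is.

Knights: Bella and Wren. Knaves: Priya, Sia, and Rhea.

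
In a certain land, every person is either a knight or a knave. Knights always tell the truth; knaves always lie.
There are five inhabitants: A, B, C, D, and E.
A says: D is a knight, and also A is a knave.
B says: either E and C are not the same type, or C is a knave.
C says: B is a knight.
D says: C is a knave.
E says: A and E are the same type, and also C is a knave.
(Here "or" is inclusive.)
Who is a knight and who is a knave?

Suppose A is a knight. Then A's statement "D is a knight, and also A is a knave" would have to be true. Checking the 16 ways to assign the others, none is consistent with every speaker.
(For instance, with B=knight, C=knight, D=knave, E=knave, A's claim "D is a knight, and also A is a knave" comes out false where it would need to be true.)
So A must be a knave, making "D is a knight, and also A is a knave" false. Taking A=knave, B=knight, C=knight, D=knave, E=knave, each remaining statement checks out:
  B (knight): "either E and C are not the same type, or C is a knave" — true. ✓
  C (knight): "B is a knight" — true. ✓
  D (knave): "C is a knave" — false. ✓
  E (knave): "A and E are the same type, and also C is a knave" — false. ✓
This is the unique consistent assignment.

A is a knave, B is a knight, C is a knight, D is a knave, and E is a knave.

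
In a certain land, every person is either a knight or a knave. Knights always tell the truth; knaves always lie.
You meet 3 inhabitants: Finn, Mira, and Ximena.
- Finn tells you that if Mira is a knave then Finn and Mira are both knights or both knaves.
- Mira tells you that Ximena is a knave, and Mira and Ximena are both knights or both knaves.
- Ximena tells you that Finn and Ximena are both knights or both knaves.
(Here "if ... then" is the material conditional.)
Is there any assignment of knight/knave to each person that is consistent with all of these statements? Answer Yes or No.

No

Checking all 8 assignments, each has at least one speaker whose statement's truth value contradicts their type.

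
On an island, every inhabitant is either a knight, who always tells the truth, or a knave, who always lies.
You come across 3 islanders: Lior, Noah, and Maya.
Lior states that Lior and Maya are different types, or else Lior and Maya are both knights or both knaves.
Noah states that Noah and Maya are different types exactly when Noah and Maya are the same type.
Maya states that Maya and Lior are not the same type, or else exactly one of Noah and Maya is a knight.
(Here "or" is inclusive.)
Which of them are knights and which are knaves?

Knights: Lior and Maya. Knaves: Noah.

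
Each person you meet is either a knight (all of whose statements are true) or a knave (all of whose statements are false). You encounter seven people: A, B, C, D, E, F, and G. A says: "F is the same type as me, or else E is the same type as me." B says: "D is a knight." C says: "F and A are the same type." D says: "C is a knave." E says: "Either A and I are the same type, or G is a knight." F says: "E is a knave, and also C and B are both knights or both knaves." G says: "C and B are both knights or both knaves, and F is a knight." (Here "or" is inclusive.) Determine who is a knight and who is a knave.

A is a knight, B is a knight, C is a knave, D is a knight, E is a knight, F is a knave, and G is a knave.

A is a knight, so "F is the same type as me, or else E is the same type as me" must be true — and it is.
As a knight, B's statement "D is a knight" should be true; it is.
C is a knave, and the claim "F and A are the same type" is indeed False.
D is a knight; "C is a knave" is true, as required.
E (knight): "either A and I are the same type, or G is a knight" — true. ✓
F is a knave, so "E is a knave, and also C and B are both knights or both knaves" must be False — and it is.
G is a knave, and the claim "C and B are both knights or both knaves, and F is a knight" is indeed False.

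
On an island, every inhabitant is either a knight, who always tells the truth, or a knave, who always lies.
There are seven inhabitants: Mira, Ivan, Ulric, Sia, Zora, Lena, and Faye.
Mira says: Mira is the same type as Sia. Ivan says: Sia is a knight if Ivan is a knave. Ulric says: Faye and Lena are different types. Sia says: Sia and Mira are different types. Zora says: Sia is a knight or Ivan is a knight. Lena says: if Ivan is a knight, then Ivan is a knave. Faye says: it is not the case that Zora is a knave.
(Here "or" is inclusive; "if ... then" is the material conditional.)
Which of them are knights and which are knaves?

Mira is a knave, Ivan is a knight, Ulric is a knight, Sia is a knight, Zora is a knight, Lena is a knave, and Faye is a knight.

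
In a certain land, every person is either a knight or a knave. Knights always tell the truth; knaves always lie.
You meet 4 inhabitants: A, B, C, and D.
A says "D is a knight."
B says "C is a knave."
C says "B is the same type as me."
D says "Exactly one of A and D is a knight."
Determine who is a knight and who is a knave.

A is a knave, B is a knight, C is a knave, and D is a knave.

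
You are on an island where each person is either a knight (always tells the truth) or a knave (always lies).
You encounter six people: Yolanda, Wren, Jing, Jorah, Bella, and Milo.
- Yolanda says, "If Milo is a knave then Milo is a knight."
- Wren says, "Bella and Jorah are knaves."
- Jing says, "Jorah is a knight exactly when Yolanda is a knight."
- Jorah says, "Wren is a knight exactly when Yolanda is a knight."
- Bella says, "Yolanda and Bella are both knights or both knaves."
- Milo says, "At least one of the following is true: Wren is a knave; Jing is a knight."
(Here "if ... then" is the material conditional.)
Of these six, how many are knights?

The unique consistent assignment is Yolanda=knight, Wren=knave, Jing=knave, Jorah=knave, Bella=knight, Milo=knight.
That has 3 knights.

3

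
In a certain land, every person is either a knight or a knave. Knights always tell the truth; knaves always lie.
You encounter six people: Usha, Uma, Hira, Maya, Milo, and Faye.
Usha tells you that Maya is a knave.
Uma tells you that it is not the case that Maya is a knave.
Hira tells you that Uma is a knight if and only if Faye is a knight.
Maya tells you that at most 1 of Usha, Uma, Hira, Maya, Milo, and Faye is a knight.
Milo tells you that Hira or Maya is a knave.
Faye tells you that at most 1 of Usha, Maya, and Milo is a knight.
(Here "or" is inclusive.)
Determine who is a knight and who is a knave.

Usha is a knight, Uma is a knave, Hira is a knight, Maya is a knave, Milo is a knight, and Faye is a knave.

As a knight, Usha's statement "Maya is a knave" should be true; it is.
Uma (knave): "it is not the case that Maya is a knave" — False. ✓
Hira is a knight, so "Uma is a knight if and only if Faye is a knight" must be true — and it is.
Maya is a knave, and the claim "at most 1 of Usha, Uma, Hira, Maya, Milo, and Faye is a knight" is indeed False.
Milo is a knight, and the claim "Hira or Maya is a knave" is indeed true.
Faye (knave): "at most 1 of Usha, Maya, and Milo is a knight" — False. ✓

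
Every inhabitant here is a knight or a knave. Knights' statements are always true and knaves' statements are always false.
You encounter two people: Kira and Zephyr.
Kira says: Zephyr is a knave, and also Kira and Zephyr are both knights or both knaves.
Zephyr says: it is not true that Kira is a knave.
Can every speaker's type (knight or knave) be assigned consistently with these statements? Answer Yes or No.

No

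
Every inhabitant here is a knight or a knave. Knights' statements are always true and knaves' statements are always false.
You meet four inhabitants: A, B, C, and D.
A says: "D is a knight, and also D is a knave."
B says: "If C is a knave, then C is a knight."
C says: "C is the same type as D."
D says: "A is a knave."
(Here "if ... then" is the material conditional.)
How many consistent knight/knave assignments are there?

Consistent assignments:
  A=knave, B=knight, C=knight, D=knight
  A=knave, B=knave, C=knave, D=knight

2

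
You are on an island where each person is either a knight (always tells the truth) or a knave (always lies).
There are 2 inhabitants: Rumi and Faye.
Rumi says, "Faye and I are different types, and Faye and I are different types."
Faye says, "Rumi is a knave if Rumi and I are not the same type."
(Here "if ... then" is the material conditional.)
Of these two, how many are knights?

1

The unique consistent assignment is Rumi=knight, Faye=knave.
That has 1 knight.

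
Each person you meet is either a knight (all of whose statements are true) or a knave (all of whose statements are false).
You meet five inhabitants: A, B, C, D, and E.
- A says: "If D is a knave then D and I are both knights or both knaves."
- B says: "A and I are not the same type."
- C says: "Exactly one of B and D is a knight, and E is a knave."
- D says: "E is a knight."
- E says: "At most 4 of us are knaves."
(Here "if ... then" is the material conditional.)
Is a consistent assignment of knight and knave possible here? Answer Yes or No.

No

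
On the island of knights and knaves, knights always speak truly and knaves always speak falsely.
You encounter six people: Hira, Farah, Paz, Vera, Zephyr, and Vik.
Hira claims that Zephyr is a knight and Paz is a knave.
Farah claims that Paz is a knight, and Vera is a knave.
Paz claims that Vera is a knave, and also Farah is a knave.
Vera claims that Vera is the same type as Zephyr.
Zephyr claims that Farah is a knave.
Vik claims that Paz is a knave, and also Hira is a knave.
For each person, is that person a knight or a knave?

Hira is a knight, Farah is a knave, Paz is a knave, Vera is a knight, Zephyr is a knight, and Vik is a knave.

Hira is a knight, so "Zephyr is a knight and Paz is a knave" must be true — and it is.
Farah is a knave, and the claim "Paz is a knight, and Vera is a knave" is indeed False.
As a knave, Paz's statement "Vera is a knave, and also Farah is a knave" should be False; it is.
Since Vera is a knight, "Vera is the same type as Zephyr" needs to be true, which holds.
Zephyr is a knight; "Farah is a knave" is true, as required.
Since Vik is a knave, "Paz is a knave, and also Hira is a knave" needs to be False, which holds.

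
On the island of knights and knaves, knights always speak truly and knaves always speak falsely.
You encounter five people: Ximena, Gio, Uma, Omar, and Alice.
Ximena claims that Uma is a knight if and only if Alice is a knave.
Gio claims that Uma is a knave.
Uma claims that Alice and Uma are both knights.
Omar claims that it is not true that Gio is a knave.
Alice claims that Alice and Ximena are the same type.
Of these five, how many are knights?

4

The unique consistent assignment is Ximena=knight, Gio=knight, Uma=knave, Omar=knight, Alice=knight.
That has 4 knights.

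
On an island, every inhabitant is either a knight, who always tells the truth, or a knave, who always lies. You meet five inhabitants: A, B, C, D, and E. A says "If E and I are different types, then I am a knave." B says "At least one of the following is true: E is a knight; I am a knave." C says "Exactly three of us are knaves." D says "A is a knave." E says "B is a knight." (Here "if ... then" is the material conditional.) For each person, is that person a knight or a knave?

A is a knight, B is a knight, C is a knave, D is a knave, and E is a knight.

Suppose A is a knave. Then A's statement "if E and I are different types, then I am a knave" would have to be false. Checking the 16 ways to assign the others, none is consistent with every speaker.
(For instance, with B=knight, C=knave, D=knave, E=knight, A's claim "if E and I are different types, then I am a knave" comes out true where it would need to be false.)
So A must be a knight, making "if E and I are different types, then I am a knave" true. Taking A=knight, B=knight, C=knave, D=knave, E=knight, each remaining statement checks out:
  B (knight): "at least one of the following is true: E is a knight; I am a knave" — true. ✓
  C (knave): "exactly three of us are knaves" — false. ✓
  D (knave): "A is a knave" — false. ✓
  E (knight): "B is a knight" — true. ✓
This is the unique consistent assignment.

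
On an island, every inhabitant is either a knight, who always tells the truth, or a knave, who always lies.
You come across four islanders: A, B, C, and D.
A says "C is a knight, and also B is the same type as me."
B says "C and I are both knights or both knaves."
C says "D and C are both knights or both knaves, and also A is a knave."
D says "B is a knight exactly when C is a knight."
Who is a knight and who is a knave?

A (knave): "C is a knight, and also B is the same type as me" — False. ✓
B is a knight, and the claim "C and I are both knights or both knaves" is indeed True.
C (knight): "D and C are both knights or both knaves, and also A is a knave" — True. ✓
D is a knight, and the claim "B is a knight exactly when C is a knight" is indeed True.

Knights: B, C, and D. Knaves: A.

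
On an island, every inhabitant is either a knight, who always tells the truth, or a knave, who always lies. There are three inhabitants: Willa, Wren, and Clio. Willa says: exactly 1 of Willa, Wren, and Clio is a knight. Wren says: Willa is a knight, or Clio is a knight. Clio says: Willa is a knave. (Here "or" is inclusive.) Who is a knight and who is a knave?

Willa is a knave, Wren is a knight, and Clio is a knight.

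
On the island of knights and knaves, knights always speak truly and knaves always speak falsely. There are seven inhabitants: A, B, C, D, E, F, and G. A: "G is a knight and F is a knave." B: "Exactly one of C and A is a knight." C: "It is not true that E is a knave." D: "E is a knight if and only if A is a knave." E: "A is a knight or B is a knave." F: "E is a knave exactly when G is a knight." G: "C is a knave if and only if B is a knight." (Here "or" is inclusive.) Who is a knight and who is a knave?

A is a knight, so "G is a knight and F is a knave" must be true — and it is.
B (knave): "exactly one of C and A is a knight" — False. ✓
Since C is a knight, "it is not true that E is a knave" needs to be true, which holds.
D is a knave; "E is a knight if and only if A is a knave" is False, as required.
Since E is a knight, "A is a knight or B is a knave" needs to be true, which holds.
F is a knave; "E is a knave exactly when G is a knight" is False, as required.
G is a knight, so "C is a knave if and only if B is a knight" must be true — and it is.

A is a knight, B is a knave, C is a knight, D is a knave, E is a knight, F is a knave, and G is a knight.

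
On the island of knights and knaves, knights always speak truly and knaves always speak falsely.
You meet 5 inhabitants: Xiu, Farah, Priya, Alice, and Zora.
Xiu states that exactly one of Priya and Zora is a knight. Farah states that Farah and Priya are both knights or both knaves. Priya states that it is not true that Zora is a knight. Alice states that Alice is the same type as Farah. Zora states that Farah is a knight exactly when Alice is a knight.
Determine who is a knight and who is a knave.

Xiu is a knight, Farah is a knight, Priya is a knight, Alice is a knave, and Zora is a knave.

Xiu is a knight, and the claim "exactly one of Priya and Zora is a knight" is indeed True.
Farah is a knight, so "Farah and Priya are both knights or both knaves" must be True — and it is.
Priya is a knight, and the claim "it is not true that Zora is a knight" is indeed True.
As a knave, Alice's statement "Alice is the same type as Farah" should be False; it is.
Zora is a knave, and the claim "Farah is a knight exactly when Alice is a knight" is indeed False.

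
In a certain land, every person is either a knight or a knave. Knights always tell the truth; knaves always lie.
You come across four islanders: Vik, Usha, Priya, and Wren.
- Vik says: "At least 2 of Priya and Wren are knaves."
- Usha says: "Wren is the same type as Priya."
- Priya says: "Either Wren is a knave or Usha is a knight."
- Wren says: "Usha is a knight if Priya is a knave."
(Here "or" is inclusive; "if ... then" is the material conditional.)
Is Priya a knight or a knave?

Consistent assignments: {Vik=knave, Usha=knight, Priya=knight, Wren=knight}
In every consistent assignment, Priya is a knight.

Priya is a knight.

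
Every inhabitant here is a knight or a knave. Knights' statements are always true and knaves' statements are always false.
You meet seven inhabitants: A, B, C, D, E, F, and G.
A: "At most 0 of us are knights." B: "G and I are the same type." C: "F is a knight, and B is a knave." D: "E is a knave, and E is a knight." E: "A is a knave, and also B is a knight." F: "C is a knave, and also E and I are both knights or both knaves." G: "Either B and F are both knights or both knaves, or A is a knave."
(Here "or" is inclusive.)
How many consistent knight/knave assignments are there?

Consistent assignments:
  A=knave, B=knight, C=knave, D=knave, E=knight, F=knight, G=knight
  A=knave, B=knight, C=knave, D=knave, E=knight, F=knave, G=knight

2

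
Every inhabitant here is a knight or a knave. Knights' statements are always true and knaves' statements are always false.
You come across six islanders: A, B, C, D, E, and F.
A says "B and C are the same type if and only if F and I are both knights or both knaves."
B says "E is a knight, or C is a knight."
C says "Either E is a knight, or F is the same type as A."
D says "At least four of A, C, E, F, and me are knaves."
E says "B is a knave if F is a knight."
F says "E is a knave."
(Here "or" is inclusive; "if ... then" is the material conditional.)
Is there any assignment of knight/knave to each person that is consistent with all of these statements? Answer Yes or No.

Yes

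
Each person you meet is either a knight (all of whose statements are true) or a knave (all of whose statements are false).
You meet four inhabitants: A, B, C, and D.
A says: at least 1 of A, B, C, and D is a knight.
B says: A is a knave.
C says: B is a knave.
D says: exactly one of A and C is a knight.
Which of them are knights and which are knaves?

A is a knight, B is a knave, C is a knight, and D is a knave.

Suppose A is a knave. Then A's statement "at least 1 of A, B, C, and D is a knight" would have to be false. Checking the 8 ways to assign the others, none is consistent with every speaker.
(For instance, with B=knave, C=knight, D=knave, A's claim "at least 1 of A, B, C, and D is a knight" comes out true where it would need to be false.)
So A must be a knight, making "at least 1 of A, B, C, and D is a knight" true. Taking A=knight, B=knave, C=knight, D=knave, each remaining statement checks out:
  B (knave): "A is a knave" — false. ✓
  C (knight): "B is a knave" — true. ✓
  D (knave): "exactly one of A and C is a knight" — false. ✓
This is the unique consistent assignment.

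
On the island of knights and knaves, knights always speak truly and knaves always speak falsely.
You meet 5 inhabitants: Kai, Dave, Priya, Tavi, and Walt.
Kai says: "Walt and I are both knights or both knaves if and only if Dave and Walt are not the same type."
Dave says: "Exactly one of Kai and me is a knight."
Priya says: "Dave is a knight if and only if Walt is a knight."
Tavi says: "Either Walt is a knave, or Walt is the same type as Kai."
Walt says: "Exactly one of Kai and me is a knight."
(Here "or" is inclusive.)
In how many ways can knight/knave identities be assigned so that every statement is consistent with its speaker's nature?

Consistent assignments:
  Kai=knave, Dave=knave, Priya=knight, Tavi=knight, Walt=knave
  Kai=knave, Dave=knave, Priya=knave, Tavi=knave, Walt=knight

2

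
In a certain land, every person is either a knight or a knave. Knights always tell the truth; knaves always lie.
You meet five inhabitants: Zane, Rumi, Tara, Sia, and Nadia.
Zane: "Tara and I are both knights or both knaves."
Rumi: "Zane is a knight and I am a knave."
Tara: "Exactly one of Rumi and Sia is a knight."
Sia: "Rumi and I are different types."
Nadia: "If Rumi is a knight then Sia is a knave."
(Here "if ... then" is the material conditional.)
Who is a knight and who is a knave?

Zane is a knave, so "Tara and I are both knights or both knaves" must be False — and it is.
Since Rumi is a knave, "Zane is a knight and I am a knave" needs to be False, which holds.
Since Tara is a knight, "exactly one of Rumi and Sia is a knight" needs to be true, which holds.
Sia is a knight; "Rumi and I are different types" is true, as required.
Nadia is a knight, and the claim "if Rumi is a knight then Sia is a knave" is indeed true.

Zane is a knave, Rumi is a knave, Tara is a knight, Sia is a knight, and Nadia is a knight.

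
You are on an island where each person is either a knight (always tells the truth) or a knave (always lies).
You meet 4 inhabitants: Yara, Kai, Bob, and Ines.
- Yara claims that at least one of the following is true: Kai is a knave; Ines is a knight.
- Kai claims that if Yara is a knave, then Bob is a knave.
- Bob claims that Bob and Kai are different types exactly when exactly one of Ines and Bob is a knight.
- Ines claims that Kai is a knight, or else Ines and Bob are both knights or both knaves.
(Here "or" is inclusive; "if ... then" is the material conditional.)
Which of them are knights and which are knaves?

Knights: Yara, Kai, Bob, and Ines. Knaves: none.

Yara is a knight, so "at least one of the following is true: Kai is a knave; Ines is a knight" must be True — and it is.
Kai (knight): "if Yara is a knave, then Bob is a knave" — True. ✓
Since Bob is a knight, "Bob and Kai are different types exactly when exactly one of Ines and Bob is a knight" needs to be True, which holds.
Ines is a knight, and the claim "Kai is a knight, or else Ines and Bob are both knights or both knaves" is indeed True.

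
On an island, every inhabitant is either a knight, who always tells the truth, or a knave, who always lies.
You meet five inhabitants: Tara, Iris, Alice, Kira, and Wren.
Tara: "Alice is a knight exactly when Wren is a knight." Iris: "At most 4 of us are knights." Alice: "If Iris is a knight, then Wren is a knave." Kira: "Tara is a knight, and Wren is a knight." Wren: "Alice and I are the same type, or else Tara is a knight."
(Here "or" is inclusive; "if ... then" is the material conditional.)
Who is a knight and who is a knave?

Tara is a knave, Iris is a knight, Alice is a knight, Kira is a knave, and Wren is a knave.

Suppose Tara is a knight. Then Tara's statement "Alice is a knight exactly when Wren is a knight" would have to be true. Checking the 16 ways to assign the others, none is consistent with every speaker.
(For instance, with Iris=knight, Alice=knight, Kira=knave, Wren=knave, Tara's claim "Alice is a knight exactly when Wren is a knight" comes out false where it would need to be true.)
So Tara must be a knave, making "Alice is a knight exactly when Wren is a knight" false. Taking Tara=knave, Iris=knight, Alice=knight, Kira=knave, Wren=knave, each remaining statement checks out:
  Iris (knight): "at most 4 of us are knights" — true. ✓
  Alice (knight): "if Iris is a knight, then Wren is a knave" — true. ✓
  Kira (knave): "Tara is a knight, and Wren is a knight" — false. ✓
  Wren (knave): "Alice and I are the same type, or else Tara is a knight" — false. ✓
This is the unique consistent assignment.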